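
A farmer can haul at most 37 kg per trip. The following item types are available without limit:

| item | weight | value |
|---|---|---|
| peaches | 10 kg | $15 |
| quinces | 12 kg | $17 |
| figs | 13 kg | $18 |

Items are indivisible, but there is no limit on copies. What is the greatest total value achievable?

Best value-per-unit is peaches at 15/10; filling with it alone gives 3×15 = 45.
Optimal mix: 2×quinces + 1×figs → weight 37, value 52.

$52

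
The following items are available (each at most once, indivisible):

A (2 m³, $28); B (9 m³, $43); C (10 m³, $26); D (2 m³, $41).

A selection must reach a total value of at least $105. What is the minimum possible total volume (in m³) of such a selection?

Subsets with value ≥ 105, sorted by total volume:
- A+B+D: volume 13, value 112
- B+C+D: volume 21, value 110
Minimum volume: 13 m³.

13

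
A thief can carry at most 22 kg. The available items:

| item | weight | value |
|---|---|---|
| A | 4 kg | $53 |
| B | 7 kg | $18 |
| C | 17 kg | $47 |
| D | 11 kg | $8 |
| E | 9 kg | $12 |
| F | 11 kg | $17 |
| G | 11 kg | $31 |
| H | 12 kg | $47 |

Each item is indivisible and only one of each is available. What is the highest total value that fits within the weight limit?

$102

Check high-value combinations within 22 kg:
- A+B+G: weight 4+7+11=22, value 53+18+31=102
- A+H: weight 4+12=16, value 53+47=100
- A+C: weight 4+17=21, value 53+47=100
Best: $102.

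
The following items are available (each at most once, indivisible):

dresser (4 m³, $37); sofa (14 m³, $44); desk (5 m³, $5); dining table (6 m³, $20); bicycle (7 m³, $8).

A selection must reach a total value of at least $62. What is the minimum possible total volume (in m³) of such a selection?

15

Subsets with value ≥ 62, sorted by total volume:
- dresser+desk+dining table: volume 15, value 62
- dresser+dining table+bicycle: volume 17, value 65
Minimum volume: 15 m³.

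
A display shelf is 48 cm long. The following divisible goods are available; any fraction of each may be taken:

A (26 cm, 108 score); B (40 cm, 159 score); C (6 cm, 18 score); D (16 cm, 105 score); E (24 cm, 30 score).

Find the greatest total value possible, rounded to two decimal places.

236.85

Take in order of value per unit:
- D (105/16 per unit): all 16 → value 105, running total 105.00
- A (108/26 per unit): all 26 → value 108, running total 213.00
- B (159/40 per unit): 6 of 40 → value 6×159/40 = 23.8500, running total 236.85
Total 236.85.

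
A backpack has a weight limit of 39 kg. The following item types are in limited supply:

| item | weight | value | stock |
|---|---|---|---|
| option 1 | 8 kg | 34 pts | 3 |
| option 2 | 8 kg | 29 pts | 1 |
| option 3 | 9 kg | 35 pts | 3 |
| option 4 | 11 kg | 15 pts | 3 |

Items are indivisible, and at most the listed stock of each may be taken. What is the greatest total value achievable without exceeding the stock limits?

Best selections within weight 39 and stock limits:
- 1×option 1 + 3×option 3: weight 35, value 139
- 2×option 1 + 2×option 3: weight 34, value 138
- 3×option 1 + 1×option 3: weight 33, value 137
Best: 139 pts.

139 pts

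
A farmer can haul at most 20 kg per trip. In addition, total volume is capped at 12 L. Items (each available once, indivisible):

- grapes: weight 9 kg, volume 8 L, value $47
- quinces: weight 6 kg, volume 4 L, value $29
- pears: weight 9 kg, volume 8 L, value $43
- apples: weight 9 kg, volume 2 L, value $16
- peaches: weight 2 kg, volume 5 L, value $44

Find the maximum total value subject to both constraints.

$89

Feasible sets respecting both limits:
- quinces+apples+peaches: weight 17, volume 11, value 89
- grapes+quinces: weight 15, volume 12, value 76
- quinces+peaches: weight 8, volume 9, value 73
- quinces+pears: weight 15, volume 12, value 72
Best: $89.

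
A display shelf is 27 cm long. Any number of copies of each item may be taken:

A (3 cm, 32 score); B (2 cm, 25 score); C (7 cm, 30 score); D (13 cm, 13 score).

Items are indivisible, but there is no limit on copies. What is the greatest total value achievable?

332 score

Best value-per-unit is B at 25/2; filling with it alone gives 13×25 = 325.
Optimal mix: 1×A + 12×B → length 27, value 332.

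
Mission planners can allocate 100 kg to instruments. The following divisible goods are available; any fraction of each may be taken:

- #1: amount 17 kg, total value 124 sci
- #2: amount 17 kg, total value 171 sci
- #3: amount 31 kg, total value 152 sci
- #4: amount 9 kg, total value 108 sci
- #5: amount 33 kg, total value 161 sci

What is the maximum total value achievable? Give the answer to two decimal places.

681.85

Take in order of value per unit:
- #4 (108/9 per unit): all 9 → value 108, running total 108.00
- #2 (171/17 per unit): all 17 → value 171, running total 279.00
- #1 (124/17 per unit): all 17 → value 124, running total 403.00
- #3 (152/31 per unit): all 31 → value 152, running total 555.00
- #5 (161/33 per unit): 26 of 33 → value 26×161/33 = 126.8485, running total 681.85
Total 681.85.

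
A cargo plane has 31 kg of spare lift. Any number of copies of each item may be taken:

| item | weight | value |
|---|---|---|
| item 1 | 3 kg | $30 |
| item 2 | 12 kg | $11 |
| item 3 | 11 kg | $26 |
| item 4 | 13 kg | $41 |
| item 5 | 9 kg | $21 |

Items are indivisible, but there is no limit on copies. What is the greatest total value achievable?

Best value-per-unit is item 1 at 30/3, and filling with it alone uses weight 10×3=30. No mix of the others beats 10×30 = 300.

$300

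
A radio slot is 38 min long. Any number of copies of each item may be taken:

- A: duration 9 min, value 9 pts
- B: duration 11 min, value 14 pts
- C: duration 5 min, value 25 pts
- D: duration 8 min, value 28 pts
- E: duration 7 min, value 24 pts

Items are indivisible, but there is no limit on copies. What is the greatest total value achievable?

178 pts

Best value-per-unit is C at 25/5; filling with it alone gives 7×25 = 175.
Optimal mix: 6×C + 1×D → duration 38, value 178.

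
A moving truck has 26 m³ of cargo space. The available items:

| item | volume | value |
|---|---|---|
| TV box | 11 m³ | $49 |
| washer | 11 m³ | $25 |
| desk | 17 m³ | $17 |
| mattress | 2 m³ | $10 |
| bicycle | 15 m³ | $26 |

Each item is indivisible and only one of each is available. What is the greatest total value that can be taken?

Check high-value combinations within 26 m³:
- TV box+washer+mattress: volume 11+11+2=24, value 49+25+10=84
- TV box+bicycle: volume 11+15=26, value 49+26=75
- TV box+washer: volume 11+11=22, value 49+25=74
- TV box+mattress: volume 11+2=13, value 49+10=59
Best: $84.

$84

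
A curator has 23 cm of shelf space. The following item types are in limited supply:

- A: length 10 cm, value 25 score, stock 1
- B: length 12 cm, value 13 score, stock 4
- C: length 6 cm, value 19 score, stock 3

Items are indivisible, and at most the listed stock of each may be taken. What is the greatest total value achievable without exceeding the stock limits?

63 score

Top feasible selections:
- 1×A + 2×C: length 22, value 63
- 3×C: length 18, value 57
- 1×A + 1×C: length 16, value 44
- 2×C: length 12, value 38
Best: 63 score.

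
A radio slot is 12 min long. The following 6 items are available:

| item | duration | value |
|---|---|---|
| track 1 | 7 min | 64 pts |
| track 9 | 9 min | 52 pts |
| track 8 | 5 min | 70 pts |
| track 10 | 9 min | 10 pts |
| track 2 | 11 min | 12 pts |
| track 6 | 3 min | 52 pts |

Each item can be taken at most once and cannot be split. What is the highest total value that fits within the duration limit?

134 pts

This is a 0/1 knapsack; check combinations near the capacity.
- track 1+track 8: duration 7+5=12, value 64+70=134
- track 8+track 6: duration 5+3=8, value 70+52=122
- track 1+track 6: duration 7+3=10, value 64+52=116
- track 9+track 6: duration 9+3=12, value 52+52=104
Best: 134 pts.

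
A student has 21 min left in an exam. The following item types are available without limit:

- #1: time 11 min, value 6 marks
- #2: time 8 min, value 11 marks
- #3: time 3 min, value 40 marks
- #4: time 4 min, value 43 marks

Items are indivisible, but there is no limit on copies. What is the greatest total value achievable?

Best value-per-unit is #3 at 40/3, and filling with it alone uses time 7×3=21. No mix of the others beats 7×40 = 280.

280 marks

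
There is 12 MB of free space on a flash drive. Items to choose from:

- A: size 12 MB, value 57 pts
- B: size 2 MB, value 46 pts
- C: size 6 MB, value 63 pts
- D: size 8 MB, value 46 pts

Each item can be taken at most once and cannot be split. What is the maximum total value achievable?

109 pts

Check high-value combinations within 12 MB:
- B+C: size 2+6=8, value 46+63=109
- B+D: size 2+8=10, value 46+46=92
- C: size 6, value 63
Best: 109 pts.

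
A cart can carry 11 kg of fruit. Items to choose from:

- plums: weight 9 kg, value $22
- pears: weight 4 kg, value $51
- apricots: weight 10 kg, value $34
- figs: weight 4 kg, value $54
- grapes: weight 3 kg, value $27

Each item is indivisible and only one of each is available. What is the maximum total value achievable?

Check high-value combinations within 11 kg:
- pears+figs+grapes: weight 4+4+3=11, value 51+54+27=132
- pears+figs: weight 4+4=8, value 51+54=105
- figs+grapes: weight 4+3=7, value 54+27=81
- pears+grapes: weight 4+3=7, value 51+27=78
Best: $132.

$132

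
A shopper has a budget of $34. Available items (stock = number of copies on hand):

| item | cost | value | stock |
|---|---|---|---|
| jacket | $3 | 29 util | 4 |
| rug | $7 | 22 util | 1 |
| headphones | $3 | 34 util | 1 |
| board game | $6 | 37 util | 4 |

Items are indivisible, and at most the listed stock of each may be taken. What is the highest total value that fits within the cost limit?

261 util

Top feasible selections:
- 4×jacket + 1×headphones + 3×board game: cost 33, value 261
- 4×jacket + 1×rug + 1×headphones + 2×board game: cost 34, value 246
- 2×jacket + 1×headphones + 4×board game: cost 33, value 240
- 3×jacket + 4×board game: cost 33, value 235
Best: 261 util.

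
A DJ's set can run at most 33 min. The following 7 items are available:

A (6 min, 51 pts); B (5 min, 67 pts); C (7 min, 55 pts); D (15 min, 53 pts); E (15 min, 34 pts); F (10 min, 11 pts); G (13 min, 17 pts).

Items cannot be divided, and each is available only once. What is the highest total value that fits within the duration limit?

226 pts

Check high-value combinations within 33 min:
- A+B+C+D: duration 6+5+7+15=33, value 51+67+55+53=226
- A+B+C+E: duration 6+5+7+15=33, value 51+67+55+34=207
- A+B+C+G: duration 6+5+7+13=31, value 51+67+55+17=190
- A+B+C+F: duration 6+5+7+10=28, value 51+67+55+11=184
- B+C+D: duration 5+7+15=27, value 67+55+53=175
Best: 226 pts.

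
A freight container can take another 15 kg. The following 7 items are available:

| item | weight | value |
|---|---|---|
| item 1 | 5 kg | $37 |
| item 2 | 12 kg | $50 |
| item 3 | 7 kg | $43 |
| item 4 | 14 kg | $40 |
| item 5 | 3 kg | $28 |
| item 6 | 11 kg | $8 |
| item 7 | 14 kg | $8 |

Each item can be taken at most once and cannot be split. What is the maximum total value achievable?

Check high-value combinations within 15 kg:
- item 1+item 3+item 5: weight 5+7+3=15, value 37+43+28=108
- item 1+item 3: weight 5+7=12, value 37+43=80
- item 2+item 5: weight 12+3=15, value 50+28=78
- item 3+item 5: weight 7+3=10, value 43+28=71
Best: $108.

$108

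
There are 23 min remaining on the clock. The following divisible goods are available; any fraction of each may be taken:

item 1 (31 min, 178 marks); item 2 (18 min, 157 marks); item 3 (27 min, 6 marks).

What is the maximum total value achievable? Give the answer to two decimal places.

Take in order of value per unit:
- item 2 (157/18 per unit): all 18 → value 157, running total 157.00
- item 1 (178/31 per unit): 5 of 31 → value 5×178/31 = 28.7097, running total 185.71
Total 185.71.

185.71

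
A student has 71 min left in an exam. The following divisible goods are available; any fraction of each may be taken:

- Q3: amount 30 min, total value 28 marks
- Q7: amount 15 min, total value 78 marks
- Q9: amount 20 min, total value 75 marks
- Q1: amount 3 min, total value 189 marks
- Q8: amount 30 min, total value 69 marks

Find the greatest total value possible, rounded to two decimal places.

Take in order of value per unit:
- Q1 (189/3 per unit): all 3 → value 189, running total 189.00
- Q7 (78/15 per unit): all 15 → value 78, running total 267.00
- Q9 (75/20 per unit): all 20 → value 75, running total 342.00
- Q8 (69/30 per unit): all 30 → value 69, running total 411.00
- Q3 (28/30 per unit): 3 of 30 → value 3×28/30 = 2.8000, running total 413.80
Total 413.80.

413.80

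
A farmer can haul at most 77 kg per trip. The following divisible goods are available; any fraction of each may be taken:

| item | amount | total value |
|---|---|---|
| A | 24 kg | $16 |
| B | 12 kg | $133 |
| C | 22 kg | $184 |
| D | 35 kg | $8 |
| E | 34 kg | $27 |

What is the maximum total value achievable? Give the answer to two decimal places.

350.00

Take in order of value per unit:
- B (133/12 per unit): all 12 → value 133, running total 133.00
- C (184/22 per unit): all 22 → value 184, running total 317.00
- E (27/34 per unit): all 34 → value 27, running total 344.00
- A (16/24 per unit): 9 of 24 → value 9×16/24 = 6.0000, running total 350.00
Total 350.00.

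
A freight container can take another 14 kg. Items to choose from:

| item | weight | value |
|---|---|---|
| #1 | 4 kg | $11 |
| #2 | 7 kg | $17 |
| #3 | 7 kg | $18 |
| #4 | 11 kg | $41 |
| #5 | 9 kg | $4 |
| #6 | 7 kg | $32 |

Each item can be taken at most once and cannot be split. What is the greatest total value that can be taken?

Check high-value combinations within 14 kg:
- #3+#6: weight 7+7=14, value 18+32=50
- #2+#6: weight 7+7=14, value 17+32=49
- #1+#6: weight 4+7=11, value 11+32=43
- #4: weight 11, value 41
Best: $50.

$50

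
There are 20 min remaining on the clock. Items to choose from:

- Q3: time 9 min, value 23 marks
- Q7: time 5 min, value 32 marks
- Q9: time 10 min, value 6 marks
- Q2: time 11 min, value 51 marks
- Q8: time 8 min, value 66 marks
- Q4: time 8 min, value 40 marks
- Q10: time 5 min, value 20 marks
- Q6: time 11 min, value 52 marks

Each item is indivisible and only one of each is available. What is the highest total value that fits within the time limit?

This is a 0/1 knapsack; check combinations near the capacity.
- Q7+Q8+Q10: time 5+8+5=18, value 32+66+20=118
- Q8+Q6: time 8+11=19, value 66+52=118
- Q2+Q8: time 11+8=19, value 51+66=117
- Q8+Q4: time 8+8=16, value 66+40=106
Best: 118 marks.

118 marks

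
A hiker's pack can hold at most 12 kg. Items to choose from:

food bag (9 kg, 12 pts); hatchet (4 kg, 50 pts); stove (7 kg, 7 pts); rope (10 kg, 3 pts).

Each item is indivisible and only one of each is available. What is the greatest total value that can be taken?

57 pts

Check high-value combinations within 12 kg:
- hatchet+stove: weight 4+7=11, value 50+7=57
- hatchet: weight 4, value 50
- food bag: weight 9, value 12
- stove: weight 7, value 7
- rope: weight 10, value 3
Best: 57 pts.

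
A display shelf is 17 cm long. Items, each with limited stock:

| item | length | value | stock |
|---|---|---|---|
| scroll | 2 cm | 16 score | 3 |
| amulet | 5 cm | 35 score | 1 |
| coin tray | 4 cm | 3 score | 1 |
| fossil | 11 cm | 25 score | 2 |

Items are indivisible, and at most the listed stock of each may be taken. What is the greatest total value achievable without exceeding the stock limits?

86 score

Top feasible selections:
- 3×scroll + 1×amulet + 1×coin tray: length 15, value 86
- 3×scroll + 1×amulet: length 11, value 83
- 3×scroll + 1×fossil: length 17, value 73
- 2×scroll + 1×amulet + 1×coin tray: length 13, value 70
Best: 86 score.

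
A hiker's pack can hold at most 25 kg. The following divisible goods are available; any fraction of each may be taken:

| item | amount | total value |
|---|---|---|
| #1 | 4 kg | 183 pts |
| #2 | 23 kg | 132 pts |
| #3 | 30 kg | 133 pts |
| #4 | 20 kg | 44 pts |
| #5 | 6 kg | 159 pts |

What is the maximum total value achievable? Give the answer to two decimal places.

Take in order of value per unit:
- #1 (183/4 per unit): all 4 → value 183, running total 183.00
- #5 (159/6 per unit): all 6 → value 159, running total 342.00
- #2 (132/23 per unit): 15 of 23 → value 15×132/23 = 86.0870, running total 428.09
Total 428.09.

428.09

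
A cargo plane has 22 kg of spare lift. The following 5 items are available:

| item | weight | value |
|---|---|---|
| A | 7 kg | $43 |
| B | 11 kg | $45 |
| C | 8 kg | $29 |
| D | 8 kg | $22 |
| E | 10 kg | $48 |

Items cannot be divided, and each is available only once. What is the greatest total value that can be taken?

$93

Check high-value combinations within 22 kg:
- B+E: weight 11+10=21, value 45+48=93
- A+E: weight 7+10=17, value 43+48=91
- A+B: weight 7+11=18, value 43+45=88
Best: $93.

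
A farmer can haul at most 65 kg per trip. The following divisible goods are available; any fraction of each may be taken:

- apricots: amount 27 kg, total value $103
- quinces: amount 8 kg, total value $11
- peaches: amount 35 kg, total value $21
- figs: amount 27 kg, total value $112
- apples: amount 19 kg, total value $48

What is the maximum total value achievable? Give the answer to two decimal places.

Take in order of value per unit:
- figs (112/27 per unit): all 27 → value 112, running total 112.00
- apricots (103/27 per unit): all 27 → value 103, running total 215.00
- apples (48/19 per unit): 11 of 19 → value 11×48/19 = 27.7895, running total 242.79
Total 242.79.

242.79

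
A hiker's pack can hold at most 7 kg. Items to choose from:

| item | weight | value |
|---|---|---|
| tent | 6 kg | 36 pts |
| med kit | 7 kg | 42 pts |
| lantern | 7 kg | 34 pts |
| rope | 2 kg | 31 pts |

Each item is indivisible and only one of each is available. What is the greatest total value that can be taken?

42 pts

Check high-value combinations within 7 kg:
- med kit: weight 7, value 42
- tent: weight 6, value 36
- lantern: weight 7, value 34
- rope: weight 2, value 31
Best: 42 pts.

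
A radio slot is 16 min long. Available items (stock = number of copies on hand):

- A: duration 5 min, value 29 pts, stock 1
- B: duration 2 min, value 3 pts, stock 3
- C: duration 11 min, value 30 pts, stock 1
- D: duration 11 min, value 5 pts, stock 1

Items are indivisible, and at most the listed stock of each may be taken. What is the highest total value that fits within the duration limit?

Best selections within duration 16 and stock limits:
- 1×A + 1×C: duration 16, value 59
- 1×A + 3×B: duration 11, value 38
Best: 59 pts.

59 pts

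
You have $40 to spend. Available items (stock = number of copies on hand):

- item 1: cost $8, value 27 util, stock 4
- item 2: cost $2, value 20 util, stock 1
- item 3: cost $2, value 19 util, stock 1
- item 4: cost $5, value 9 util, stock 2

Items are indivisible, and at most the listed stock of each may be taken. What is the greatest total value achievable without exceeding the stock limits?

147 util

Top feasible selections:
- 4×item 1 + 1×item 2 + 1×item 3: cost 36, value 147
- 3×item 1 + 1×item 2 + 1×item 3 + 2×item 4: cost 38, value 138
Best: 147 util.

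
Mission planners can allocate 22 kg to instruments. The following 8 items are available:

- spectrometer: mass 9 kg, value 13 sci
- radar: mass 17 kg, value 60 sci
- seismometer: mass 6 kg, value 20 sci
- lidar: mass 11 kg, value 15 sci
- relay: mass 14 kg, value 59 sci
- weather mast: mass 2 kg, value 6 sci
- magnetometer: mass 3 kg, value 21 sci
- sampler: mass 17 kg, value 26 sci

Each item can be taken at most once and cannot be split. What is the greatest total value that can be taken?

Check high-value combinations within 22 kg:
- radar+weather mast+magnetometer: mass 17+2+3=22, value 60+6+21=87
- relay+weather mast+magnetometer: mass 14+2+3=19, value 59+6+21=86
- seismometer+relay+weather mast: mass 6+14+2=22, value 20+59+6=85
- radar+magnetometer: mass 17+3=20, value 60+21=81
- relay+magnetometer: mass 14+3=17, value 59+21=80
Best: 87 sci.

87 sci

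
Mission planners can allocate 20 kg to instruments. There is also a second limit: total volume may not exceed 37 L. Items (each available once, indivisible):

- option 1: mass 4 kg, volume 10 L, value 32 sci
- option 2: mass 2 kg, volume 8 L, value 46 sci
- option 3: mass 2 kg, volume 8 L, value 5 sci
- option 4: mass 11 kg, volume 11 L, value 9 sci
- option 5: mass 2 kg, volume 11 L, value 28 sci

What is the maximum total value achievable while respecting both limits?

Feasible sets respecting both limits:
- option 1+option 2+option 3+option 5: mass 10, volume 37, value 111
- option 1+option 2+option 5: mass 8, volume 29, value 106
- option 1+option 2+option 3+option 4: mass 19, volume 37, value 92
Best: 111 sci.

111 sci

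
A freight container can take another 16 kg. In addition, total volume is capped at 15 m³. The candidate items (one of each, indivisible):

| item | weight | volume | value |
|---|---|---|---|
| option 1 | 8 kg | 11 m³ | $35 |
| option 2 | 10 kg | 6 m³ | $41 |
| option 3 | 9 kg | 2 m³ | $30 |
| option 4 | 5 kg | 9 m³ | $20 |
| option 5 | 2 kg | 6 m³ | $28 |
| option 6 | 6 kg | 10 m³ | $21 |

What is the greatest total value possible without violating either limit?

$69

Feasible sets respecting both limits:
- option 2+option 5: weight 12, volume 12, value 69
- option 2+option 4: weight 15, volume 15, value 61
- option 3+option 5: weight 11, volume 8, value 58
Best: $69.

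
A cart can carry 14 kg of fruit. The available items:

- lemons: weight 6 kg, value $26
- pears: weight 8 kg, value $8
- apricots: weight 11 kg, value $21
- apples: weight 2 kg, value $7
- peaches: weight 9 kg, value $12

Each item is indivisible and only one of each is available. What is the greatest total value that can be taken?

This is a 0/1 knapsack; check combinations near the capacity.
- lemons+pears: weight 6+8=14, value 26+8=34
- lemons+apples: weight 6+2=8, value 26+7=33
- apricots+apples: weight 11+2=13, value 21+7=28
- lemons: weight 6, value 26
- apricots: weight 11, value 21
Best: $34.

$34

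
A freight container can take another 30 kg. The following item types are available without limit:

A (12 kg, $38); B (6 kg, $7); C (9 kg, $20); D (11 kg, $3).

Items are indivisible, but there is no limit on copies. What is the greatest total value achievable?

$83

Best value-per-unit is A at 38/12; filling with it alone gives 2×38 = 76.
Optimal mix: 2×A + 1×B → weight 30, value 83.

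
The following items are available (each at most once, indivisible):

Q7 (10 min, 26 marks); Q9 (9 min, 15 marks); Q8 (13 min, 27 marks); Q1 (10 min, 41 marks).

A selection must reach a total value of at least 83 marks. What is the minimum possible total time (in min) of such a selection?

Subsets with value ≥ 83, sorted by total time:
- Q9+Q8+Q1: time 32, value 83
- Q7+Q8+Q1: time 33, value 94
Minimum time: 32 min.

32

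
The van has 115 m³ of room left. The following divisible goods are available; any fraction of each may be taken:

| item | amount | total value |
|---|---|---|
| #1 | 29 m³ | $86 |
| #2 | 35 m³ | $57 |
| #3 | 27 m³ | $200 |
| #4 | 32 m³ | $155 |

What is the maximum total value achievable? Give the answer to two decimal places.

Take in order of value per unit:
- #3 (200/27 per unit): all 27 → value 200, running total 200.00
- #4 (155/32 per unit): all 32 → value 155, running total 355.00
- #1 (86/29 per unit): all 29 → value 86, running total 441.00
- #2 (57/35 per unit): 27 of 35 → value 27×57/35 = 43.9714, running total 484.97
Total 484.97.

484.97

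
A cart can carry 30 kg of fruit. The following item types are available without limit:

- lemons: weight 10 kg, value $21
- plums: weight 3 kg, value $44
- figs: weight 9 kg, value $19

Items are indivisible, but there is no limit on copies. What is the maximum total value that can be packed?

Best value-per-unit is plums at 44/3, and filling with it alone uses weight 10×3=30. No mix of the others beats 10×44 = 440.

$440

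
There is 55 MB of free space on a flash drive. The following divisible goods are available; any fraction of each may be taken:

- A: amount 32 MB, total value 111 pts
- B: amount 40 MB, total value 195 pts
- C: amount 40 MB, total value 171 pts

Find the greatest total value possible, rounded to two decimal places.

259.13

Take in order of value per unit:
- B (195/40 per unit): all 40 → value 195, running total 195.00
- C (171/40 per unit): 15 of 40 → value 15×171/40 = 64.1250, running total 259.13
Total 259.13.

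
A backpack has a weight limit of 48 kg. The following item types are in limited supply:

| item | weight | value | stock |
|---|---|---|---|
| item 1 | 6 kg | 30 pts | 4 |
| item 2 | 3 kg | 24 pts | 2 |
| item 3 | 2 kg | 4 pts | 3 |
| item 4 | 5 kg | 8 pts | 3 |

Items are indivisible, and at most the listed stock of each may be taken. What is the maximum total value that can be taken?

Best selections within weight 48 and stock limits:
- 4×item 1 + 2×item 2 + 3×item 3 + 2×item 4: weight 46, value 196
- 4×item 1 + 2×item 2 + 1×item 3 + 3×item 4: weight 47, value 196
- 4×item 1 + 2×item 2 + 2×item 3 + 2×item 4: weight 44, value 192
Best: 196 pts.

196 pts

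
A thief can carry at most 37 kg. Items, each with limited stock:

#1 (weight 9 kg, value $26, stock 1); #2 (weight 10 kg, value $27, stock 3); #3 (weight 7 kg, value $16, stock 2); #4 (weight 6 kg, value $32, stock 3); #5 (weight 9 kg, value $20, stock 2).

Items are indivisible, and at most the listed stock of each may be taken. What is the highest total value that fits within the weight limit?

Best selections within weight 37 and stock limits:
- 1×#1 + 1×#2 + 3×#4: weight 37, value 149
- 1×#2 + 3×#4 + 1×#5: weight 37, value 143
Best: $149.

$149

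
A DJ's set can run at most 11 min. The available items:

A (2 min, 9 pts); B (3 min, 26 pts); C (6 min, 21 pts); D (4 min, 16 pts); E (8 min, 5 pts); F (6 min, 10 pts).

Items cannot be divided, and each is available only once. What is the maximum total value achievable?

Check high-value combinations within 11 min:
- A+B+C: duration 2+3+6=11, value 9+26+21=56
- A+B+D: duration 2+3+4=9, value 9+26+16=51
- B+C: duration 3+6=9, value 26+21=47
Best: 56 pts.

56 pts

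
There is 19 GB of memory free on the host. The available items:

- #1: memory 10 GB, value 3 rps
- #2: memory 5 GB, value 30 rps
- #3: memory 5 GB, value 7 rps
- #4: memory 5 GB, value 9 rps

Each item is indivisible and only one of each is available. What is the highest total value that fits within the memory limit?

46 rps

Check high-value combinations within 19 GB:
- #2+#3+#4: memory 5+5+5=15, value 30+7+9=46
- #2+#4: memory 5+5=10, value 30+9=39
- #2+#3: memory 5+5=10, value 30+7=37
- #1+#2: memory 10+5=15, value 3+30=33
Best: 46 rps.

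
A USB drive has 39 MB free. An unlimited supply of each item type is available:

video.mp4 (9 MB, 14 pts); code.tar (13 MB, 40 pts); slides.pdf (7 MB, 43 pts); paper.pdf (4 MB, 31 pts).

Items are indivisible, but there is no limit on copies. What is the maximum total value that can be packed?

Best value-per-unit is paper.pdf at 31/4; filling with it alone gives 9×31 = 279.
Optimal mix: 1×slides.pdf + 8×paper.pdf → size 39, value 291.

291 pts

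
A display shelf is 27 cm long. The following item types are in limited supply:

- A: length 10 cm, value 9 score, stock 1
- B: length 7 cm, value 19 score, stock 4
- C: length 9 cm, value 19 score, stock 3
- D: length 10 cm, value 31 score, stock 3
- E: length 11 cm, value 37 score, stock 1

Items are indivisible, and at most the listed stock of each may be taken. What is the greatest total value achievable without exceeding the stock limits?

Best selections within length 27 and stock limits:
- 1×B + 2×D: length 27, value 81
- 2×B + 1×E: length 25, value 75
Best: 81 score.

81 score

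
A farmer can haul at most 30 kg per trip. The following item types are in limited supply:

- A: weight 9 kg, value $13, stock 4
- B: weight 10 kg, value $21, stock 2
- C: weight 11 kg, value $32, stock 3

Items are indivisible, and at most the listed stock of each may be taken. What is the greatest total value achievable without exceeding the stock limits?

$66

Best selections within weight 30 and stock limits:
- 1×A + 1×B + 1×C: weight 30, value 66
- 2×C: weight 22, value 64
Best: $66.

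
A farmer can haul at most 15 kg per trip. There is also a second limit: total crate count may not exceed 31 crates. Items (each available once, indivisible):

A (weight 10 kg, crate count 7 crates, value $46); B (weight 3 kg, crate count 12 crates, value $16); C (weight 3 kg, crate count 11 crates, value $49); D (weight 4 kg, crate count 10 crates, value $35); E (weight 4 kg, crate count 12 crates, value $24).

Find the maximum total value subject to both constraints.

Feasible sets respecting both limits:
- A+C: weight 13, crate count 18, value 95
- C+D: weight 7, crate count 21, value 84
- A+D: weight 14, crate count 17, value 81
- C+E: weight 7, crate count 23, value 73
Best: $95.

$95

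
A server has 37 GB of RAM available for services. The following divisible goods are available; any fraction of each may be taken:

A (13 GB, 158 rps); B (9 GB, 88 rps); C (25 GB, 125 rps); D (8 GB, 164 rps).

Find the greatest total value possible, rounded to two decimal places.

Take in order of value per unit:
- D (164/8 per unit): all 8 → value 164, running total 164.00
- A (158/13 per unit): all 13 → value 158, running total 322.00
- B (88/9 per unit): all 9 → value 88, running total 410.00
- C (125/25 per unit): 7 of 25 → value 7×125/25 = 35.0000, running total 445.00
Total 445.00.

445.00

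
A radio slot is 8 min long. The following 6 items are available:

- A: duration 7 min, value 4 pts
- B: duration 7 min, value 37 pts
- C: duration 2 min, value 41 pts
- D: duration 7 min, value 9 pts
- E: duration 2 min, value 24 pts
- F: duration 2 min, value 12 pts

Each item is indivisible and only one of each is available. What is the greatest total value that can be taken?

Check high-value combinations within 8 min:
- C+E+F: duration 2+2+2=6, value 41+24+12=77
- C+E: duration 2+2=4, value 41+24=65
- C+F: duration 2+2=4, value 41+12=53
- C: duration 2, value 41
Best: 77 pts.

77 pts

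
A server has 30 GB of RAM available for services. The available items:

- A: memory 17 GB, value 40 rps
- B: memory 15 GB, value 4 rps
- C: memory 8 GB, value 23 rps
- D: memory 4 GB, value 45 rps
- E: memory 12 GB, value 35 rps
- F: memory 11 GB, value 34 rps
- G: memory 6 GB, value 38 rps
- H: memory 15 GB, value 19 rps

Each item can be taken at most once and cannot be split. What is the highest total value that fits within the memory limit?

Check high-value combinations within 30 GB:
- C+D+E+G: memory 8+4+12+6=30, value 23+45+35+38=141
- C+D+F+G: memory 8+4+11+6=29, value 23+45+34+38=140
- A+D+G: memory 17+4+6=27, value 40+45+38=123
Best: 141 rps.

141 rps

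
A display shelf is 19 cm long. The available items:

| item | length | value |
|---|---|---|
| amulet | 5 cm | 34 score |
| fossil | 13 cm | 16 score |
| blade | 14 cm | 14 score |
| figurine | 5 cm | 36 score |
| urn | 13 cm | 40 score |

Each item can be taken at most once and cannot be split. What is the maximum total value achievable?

76 score

Check high-value combinations within 19 cm:
- figurine+urn: length 5+13=18, value 36+40=76
- amulet+urn: length 5+13=18, value 34+40=74
- amulet+figurine: length 5+5=10, value 34+36=70
- fossil+figurine: length 13+5=18, value 16+36=52
Best: 76 score.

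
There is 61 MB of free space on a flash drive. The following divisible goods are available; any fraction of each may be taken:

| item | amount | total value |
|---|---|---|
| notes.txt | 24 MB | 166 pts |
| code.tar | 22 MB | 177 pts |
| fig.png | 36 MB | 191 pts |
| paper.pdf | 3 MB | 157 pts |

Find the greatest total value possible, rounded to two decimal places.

563.67

Take in order of value per unit:
- paper.pdf (157/3 per unit): all 3 → value 157, running total 157.00
- code.tar (177/22 per unit): all 22 → value 177, running total 334.00
- notes.txt (166/24 per unit): all 24 → value 166, running total 500.00
- fig.png (191/36 per unit): 12 of 36 → value 12×191/36 = 63.6667, running total 563.67
Total 563.67.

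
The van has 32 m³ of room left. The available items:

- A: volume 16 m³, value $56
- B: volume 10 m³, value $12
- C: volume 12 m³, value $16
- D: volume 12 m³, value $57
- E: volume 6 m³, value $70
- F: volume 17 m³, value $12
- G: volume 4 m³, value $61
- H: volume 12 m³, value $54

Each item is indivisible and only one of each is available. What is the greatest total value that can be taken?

Check high-value combinations within 32 m³:
- B+D+E+G: volume 10+12+6+4=32, value 12+57+70+61=200
- B+E+G+H: volume 10+6+4+12=32, value 12+70+61+54=197
- D+E+G: volume 12+6+4=22, value 57+70+61=188
Best: $200.

$200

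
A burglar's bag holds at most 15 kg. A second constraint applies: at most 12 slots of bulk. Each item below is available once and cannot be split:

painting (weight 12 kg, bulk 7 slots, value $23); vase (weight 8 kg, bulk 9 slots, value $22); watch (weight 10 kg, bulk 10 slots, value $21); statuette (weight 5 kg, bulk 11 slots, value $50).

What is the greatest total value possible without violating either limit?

Feasible sets respecting both limits:
- statuette: weight 5, bulk 11, value 50
- painting: weight 12, bulk 7, value 23
- vase: weight 8, bulk 9, value 22
- watch: weight 10, bulk 10, value 21
Best: $50.

$50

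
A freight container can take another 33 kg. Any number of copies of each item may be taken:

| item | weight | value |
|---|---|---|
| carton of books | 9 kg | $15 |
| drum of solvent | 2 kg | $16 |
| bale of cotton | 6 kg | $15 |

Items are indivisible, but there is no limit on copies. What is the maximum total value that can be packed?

Best value-per-unit is drum of solvent at 16/2, and filling with it alone uses weight 16×2=32. No mix of the others beats 16×16 = 256.

$256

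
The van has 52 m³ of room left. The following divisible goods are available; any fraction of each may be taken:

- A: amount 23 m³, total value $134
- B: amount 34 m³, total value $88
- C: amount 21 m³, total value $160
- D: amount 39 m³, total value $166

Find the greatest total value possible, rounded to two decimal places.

328.05

Take in order of value per unit:
- C (160/21 per unit): all 21 → value 160, running total 160.00
- A (134/23 per unit): all 23 → value 134, running total 294.00
- D (166/39 per unit): 8 of 39 → value 8×166/39 = 34.0513, running total 328.05
Total 328.05.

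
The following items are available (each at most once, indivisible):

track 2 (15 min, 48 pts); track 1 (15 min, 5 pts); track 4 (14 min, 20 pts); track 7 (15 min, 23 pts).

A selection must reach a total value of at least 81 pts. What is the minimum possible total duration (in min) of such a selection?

44

Subsets with value ≥ 81, sorted by total duration:
- track 2+track 4+track 7: duration 44, value 91
- track 2+track 1+track 4+track 7: duration 59, value 96
Minimum duration: 44 min.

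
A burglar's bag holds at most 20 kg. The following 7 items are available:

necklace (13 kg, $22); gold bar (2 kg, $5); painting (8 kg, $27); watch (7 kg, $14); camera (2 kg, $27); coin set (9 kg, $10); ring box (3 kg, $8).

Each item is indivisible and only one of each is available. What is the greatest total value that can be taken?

Check high-value combinations within 20 kg:
- painting+watch+camera+ring box: weight 8+7+2+3=20, value 27+14+27+8=76
- gold bar+painting+watch+camera: weight 2+8+7+2=19, value 5+27+14+27=73
- painting+watch+camera: weight 8+7+2=17, value 27+14+27=68
- gold bar+painting+camera+ring box: weight 2+8+2+3=15, value 5+27+27+8=67
Best: $76.

$76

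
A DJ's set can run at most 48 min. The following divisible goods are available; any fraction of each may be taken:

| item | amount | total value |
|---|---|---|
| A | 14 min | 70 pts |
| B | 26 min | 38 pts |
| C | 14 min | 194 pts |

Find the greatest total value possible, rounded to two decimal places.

Take in order of value per unit:
- C (194/14 per unit): all 14 → value 194, running total 194.00
- A (70/14 per unit): all 14 → value 70, running total 264.00
- B (38/26 per unit): 20 of 26 → value 20×38/26 = 29.2308, running total 293.23
Total 293.23.

293.23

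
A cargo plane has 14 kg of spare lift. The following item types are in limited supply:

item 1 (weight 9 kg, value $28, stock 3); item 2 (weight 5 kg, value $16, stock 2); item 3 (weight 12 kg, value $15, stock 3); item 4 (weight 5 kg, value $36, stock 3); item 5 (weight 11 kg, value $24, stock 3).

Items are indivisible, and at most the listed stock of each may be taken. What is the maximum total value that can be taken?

$72

Best selections within weight 14 and stock limits:
- 2×item 4: weight 10, value 72
- 1×item 1 + 1×item 4: weight 14, value 64
- 1×item 2 + 1×item 4: weight 10, value 52
- 1×item 1 + 1×item 2: weight 14, value 44
Best: $72.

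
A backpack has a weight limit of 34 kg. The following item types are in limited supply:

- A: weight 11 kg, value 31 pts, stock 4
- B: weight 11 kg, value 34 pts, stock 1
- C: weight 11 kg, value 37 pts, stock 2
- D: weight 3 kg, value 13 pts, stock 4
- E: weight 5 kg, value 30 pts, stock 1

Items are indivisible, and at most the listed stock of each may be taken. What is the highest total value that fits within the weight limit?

130 pts

Top feasible selections:
- 2×C + 2×D + 1×E: weight 33, value 130
- 1×B + 1×C + 2×D + 1×E: weight 33, value 127
Best: 130 pts.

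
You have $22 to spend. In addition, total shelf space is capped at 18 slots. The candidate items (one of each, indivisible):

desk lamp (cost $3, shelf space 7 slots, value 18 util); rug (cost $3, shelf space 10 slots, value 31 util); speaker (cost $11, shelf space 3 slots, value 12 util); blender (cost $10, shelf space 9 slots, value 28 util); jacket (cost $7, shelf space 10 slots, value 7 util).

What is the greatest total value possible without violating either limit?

Feasible sets respecting both limits:
- desk lamp+rug: cost 6, shelf space 17, value 49
- desk lamp+blender: cost 13, shelf space 16, value 46
- rug+speaker: cost 14, shelf space 13, value 43
- speaker+blender: cost 21, shelf space 12, value 40
Best: 49 util.

49 util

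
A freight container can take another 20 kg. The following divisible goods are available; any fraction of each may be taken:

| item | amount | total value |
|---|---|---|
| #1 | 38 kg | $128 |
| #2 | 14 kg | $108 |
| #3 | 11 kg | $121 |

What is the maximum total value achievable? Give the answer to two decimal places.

Take in order of value per unit:
- #3 (121/11 per unit): all 11 → value 121, running total 121.00
- #2 (108/14 per unit): 9 of 14 → value 9×108/14 = 69.4286, running total 190.43
Total 190.43.

190.43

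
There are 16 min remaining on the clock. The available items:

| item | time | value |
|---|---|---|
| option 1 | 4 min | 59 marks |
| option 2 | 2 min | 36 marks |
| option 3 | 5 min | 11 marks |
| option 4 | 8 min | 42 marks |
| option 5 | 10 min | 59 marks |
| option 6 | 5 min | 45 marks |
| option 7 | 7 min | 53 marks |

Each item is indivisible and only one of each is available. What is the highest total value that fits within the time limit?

157 marks

Check high-value combinations within 16 min:
- option 1+option 6+option 7: time 4+5+7=16, value 59+45+53=157
- option 1+option 2+option 5: time 4+2+10=16, value 59+36+59=154
- option 1+option 2+option 3+option 6: time 4+2+5+5=16, value 59+36+11+45=151
Best: 157 marks.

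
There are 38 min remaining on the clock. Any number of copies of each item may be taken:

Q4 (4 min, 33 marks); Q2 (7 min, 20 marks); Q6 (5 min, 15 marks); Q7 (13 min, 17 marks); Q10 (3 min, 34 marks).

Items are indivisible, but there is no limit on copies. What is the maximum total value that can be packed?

Best value-per-unit is Q10 at 34/3, and filling with it alone uses time 12×3=36. No mix of the others beats 12×34 = 408.

408 marks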